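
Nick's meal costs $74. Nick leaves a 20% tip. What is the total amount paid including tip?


Calculate the tip:
20% of $74 = $14.80
Add tip to meal cost:
$74 + $14.80 = $88.80

$88.80


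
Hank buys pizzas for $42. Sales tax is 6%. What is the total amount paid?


Calculate the tax:
6% of $42 = $2.52
Add tax to price:
$42 + $2.52 = $44.52

$44.52


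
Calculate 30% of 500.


Convert percentage to decimal:
30% = 0.3
Multiply:
500 x 0.3 = 150

150


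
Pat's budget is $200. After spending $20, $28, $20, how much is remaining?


Add up expenses:
$20 + $28 + $20 = $68
Subtract from budget:
$200 - $68 = $132

$132


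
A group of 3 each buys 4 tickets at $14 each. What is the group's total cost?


Cost per person:
4 x $14 = $56
Group total:
3 x $56 = $168

$168


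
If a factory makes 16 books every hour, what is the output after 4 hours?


Production rate: 16 books per hour
Time: 4 hours
Total: 16 x 4 = 64 books

64 books


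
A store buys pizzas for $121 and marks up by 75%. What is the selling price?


Calculate the markup amount:
75% of $121 = $90.75
Add to cost:
$121 + $90.75 = $211.75

$211.75


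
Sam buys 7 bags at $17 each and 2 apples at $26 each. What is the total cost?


Cost of bags:
7 x $17 = $119
Cost of apples:
2 x $26 = $52
Add both:
$119 + $52 = $171

$171


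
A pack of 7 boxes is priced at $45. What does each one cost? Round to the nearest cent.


Total cost: $45
Number of items: 7
Unit price: $45 / 7 = $6.4285... ≈ $6.43

$6.43


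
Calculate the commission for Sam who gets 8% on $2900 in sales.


Convert rate to decimal:
8% = 0.08
Multiply by sales:
$2900 x 0.08 = $232

$232


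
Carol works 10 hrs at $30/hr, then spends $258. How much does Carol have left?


Calculate earnings:
10 x $30 = $300
Subtract spending:
$300 - $258 = $42

$42


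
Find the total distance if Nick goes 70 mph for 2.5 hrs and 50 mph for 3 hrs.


Leg 1 distance:
70 x 2.5 = 175 miles
Leg 2 distance:
50 x 3 = 150 miles
Total distance:
175 + 150 = 325 miles

325 miles


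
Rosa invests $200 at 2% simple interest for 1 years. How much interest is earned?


Use the formula I = P x R x T / 100
P x R x T = 200 x 2 x 1 = 400
I = 400 / 100 = $4

$4


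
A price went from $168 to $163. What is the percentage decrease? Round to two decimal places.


Find the absolute change:
|163 - 168| = 5
Divide by original and multiply by 100:
5 / 168 x 100 = 2.9761...% ≈ 2.98%

2.98%


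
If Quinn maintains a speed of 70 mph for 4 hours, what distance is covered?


Use the formula: distance = speed x time
Speed = 70 mph, Time = 4 hours
70 x 4 = 280 miles

280 miles


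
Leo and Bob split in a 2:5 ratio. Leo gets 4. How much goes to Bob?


Find the multiplier:
4 / 2 = 2
Apply to Bob's share:
5 x 2 = 10

10


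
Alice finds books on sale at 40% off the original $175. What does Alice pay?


Calculate the discount amount:
40% of $175 = $70
Subtract from original:
$175 - $70 = $105

$105


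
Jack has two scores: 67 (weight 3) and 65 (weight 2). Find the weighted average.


Weighted sum:
3 x 67 + 2 x 65 = 331
Total weight:
3 + 2 = 5
Weighted average:
331 / 5 = 66.2

66.2


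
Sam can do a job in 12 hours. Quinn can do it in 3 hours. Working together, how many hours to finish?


Sam's rate: 1/12 of the job per hour
Quinn's rate: 1/3 of the job per hour
Combined rate: 1/12 + 1/3 = 5/12 per hour
Time = 1 / (5/12) = 12/5 = 2.4 hours

2.4 hours


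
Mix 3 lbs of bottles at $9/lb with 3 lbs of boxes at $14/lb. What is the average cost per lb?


Cost of bottles:
3 x $9 = $27
Cost of boxes:
3 x $14 = $42
Total cost: $27 + $42 = $69
Total weight: 6 lbs
Average: $69 / 6 = $11.50/lb

$11.50/lb


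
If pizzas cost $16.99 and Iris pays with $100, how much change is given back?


Start with the amount paid:
$100
Subtract the price:
$100 - $16.99 = $83.01

$83.01


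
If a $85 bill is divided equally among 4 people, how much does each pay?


Total bill: $85
Number of people: 4
Each pays: $85 / 4 = $21.25

$21.25


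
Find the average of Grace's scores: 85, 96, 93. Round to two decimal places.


Add the scores:
85 + 96 + 93 = 274
Divide by the number of tests:
274 / 3 = 91.3333... ≈ 91.33

91.33


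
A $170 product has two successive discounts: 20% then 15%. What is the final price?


First discount:
20% of $170 = $34
Price after first discount:
$170 - $34 = $136
Second discount:
15% of $136 = $20.40
Final price:
$136 - $20.40 = $115.60

$115.60


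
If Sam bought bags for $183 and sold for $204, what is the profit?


Selling price = $204
Cost price = $183
Profit = selling price - cost price:
Profit = $204 - $183 = $21

$21


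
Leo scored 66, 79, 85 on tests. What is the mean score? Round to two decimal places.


Add the scores:
66 + 79 + 85 = 230
Divide by the number of tests:
230 / 3 = 76.6666... ≈ 76.67

76.67


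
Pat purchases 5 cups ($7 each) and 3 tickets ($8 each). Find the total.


Cost of cups:
5 x $7 = $35
Cost of tickets:
3 x $8 = $24
Add both:
$35 + $24 = $59

$59


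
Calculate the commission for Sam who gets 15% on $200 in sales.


Convert rate to decimal:
15% = 0.15
Multiply by sales:
$200 x 0.15 = $30

$30


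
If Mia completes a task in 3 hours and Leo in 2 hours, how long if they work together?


Mia's rate: 1/3 of the job per hour
Leo's rate: 1/2 of the job per hour
Combined rate: 1/3 + 1/2 = 5/6 per hour
Time = 1 / (5/6) = 6/5 = 1.2 hours

1.2 hours


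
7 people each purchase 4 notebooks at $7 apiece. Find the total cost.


Cost per person:
4 x $7 = $28
Group total:
7 x $28 = $196

$196


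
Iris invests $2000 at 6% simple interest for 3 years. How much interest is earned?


Use the formula I = P x R x T / 100
P x R x T = 2000 x 6 x 3 = 36000
I = 36000 / 100 = $360

$360


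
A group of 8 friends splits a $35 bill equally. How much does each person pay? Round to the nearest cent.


Total bill: $35
Number of people: 8
Each pays: $35 / 8 = $4.375 ≈ $4.38

$4.38


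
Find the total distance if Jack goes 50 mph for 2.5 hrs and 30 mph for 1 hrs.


Leg 1 distance:
50 x 2.5 = 125 miles
Leg 2 distance:
30 x 1 = 30 miles
Total distance:
125 + 30 = 155 miles

155 miles


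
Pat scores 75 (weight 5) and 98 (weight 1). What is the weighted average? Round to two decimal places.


Weighted sum:
5 x 75 + 1 x 98 = 473
Total weight:
5 + 1 = 6
Weighted average:
473 / 6 = 78.8333... ≈ 78.83

78.83


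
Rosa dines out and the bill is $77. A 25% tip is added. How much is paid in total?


Calculate the tip:
25% of $77 = $19.25
Add tip to meal cost:
$77 + $19.25 = $96.25

$96.25


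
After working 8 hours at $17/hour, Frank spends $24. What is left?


Calculate earnings:
8 x $17 = $136
Subtract spending:
$136 - $24 = $112

$112


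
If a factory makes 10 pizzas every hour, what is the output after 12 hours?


Production rate: 10 pizzas per hour
Time: 12 hours
Total: 10 x 12 = 120 pizzas

120 pizzas


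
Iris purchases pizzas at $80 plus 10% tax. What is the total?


Calculate the tax:
10% of $80 = $8
Add tax to price:
$80 + $8 = $88

$88


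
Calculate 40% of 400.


Convert percentage to decimal:
40% = 0.4
Multiply:
400 x 0.4 = 160

160


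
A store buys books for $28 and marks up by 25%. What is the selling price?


Calculate the markup amount:
25% of $28 = $7
Add to cost:
$28 + $7 = $35

$35


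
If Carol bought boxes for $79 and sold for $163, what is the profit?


Selling price = $163
Cost price = $79
Profit = selling price - cost price:
Profit = $163 - $79 = $84

$84


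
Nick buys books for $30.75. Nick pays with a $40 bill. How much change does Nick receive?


Start with the amount paid:
$40
Subtract the price:
$40 - $30.75 = $9.25

$9.25


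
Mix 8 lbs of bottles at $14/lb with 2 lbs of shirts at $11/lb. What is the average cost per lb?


Cost of bottles:
8 x $14 = $112
Cost of shirts:
2 x $11 = $22
Total cost: $112 + $22 = $134
Total weight: 10 lbs
Average: $134 / 10 = $13.40/lb

$13.40/lb


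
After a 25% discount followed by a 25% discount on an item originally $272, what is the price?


First discount:
25% of $272 = $68
Price after first discount:
$272 - $68 = $204
Second discount:
25% of $204 = $51
Final price:
$204 - $51 = $153

$153


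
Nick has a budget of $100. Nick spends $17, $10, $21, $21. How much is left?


Add up expenses:
$17 + $10 + $21 + $21 = $69
Subtract from budget:
$100 - $69 = $31

$31


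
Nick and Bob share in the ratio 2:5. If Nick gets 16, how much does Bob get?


Find the multiplier:
16 / 2 = 8
Apply to Bob's share:
5 x 8 = 40

40


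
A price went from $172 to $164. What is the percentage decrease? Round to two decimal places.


Find the absolute change:
|164 - 172| = 8
Divide by original and multiply by 100:
8 / 172 x 100 = 4.6511...% ≈ 4.65%

4.65%


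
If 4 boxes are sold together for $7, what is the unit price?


Total cost: $7
Number of items: 4
Unit price: $7 / 4 = $1.75

$1.75


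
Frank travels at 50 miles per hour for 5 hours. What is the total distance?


Use the formula: distance = speed x time
Speed = 50 mph, Time = 5 hours
50 x 5 = 250 miles

250 miles


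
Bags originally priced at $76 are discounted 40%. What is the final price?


Calculate the discount amount:
40% of $76 = $30.40
Subtract from original:
$76 - $30.40 = $45.60

$45.60


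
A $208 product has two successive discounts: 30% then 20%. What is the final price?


First discount:
30% of $208 = $62.40
Price after first discount:
$208 - $62.40 = $145.60
Second discount:
20% of $145.60 = $29.12
Final price:
$145.60 - $29.12 = $116.48

$116.48


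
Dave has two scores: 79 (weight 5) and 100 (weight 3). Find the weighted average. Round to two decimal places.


Weighted sum:
5 x 79 + 3 x 100 = 695
Total weight:
5 + 3 = 8
Weighted average:
695 / 8 = 86.875 ≈ 86.88

86.88


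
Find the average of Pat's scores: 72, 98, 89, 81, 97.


Add the scores:
72 + 98 + 89 + 81 + 97 = 437
Divide by the number of tests:
437 / 5 = 87.4

87.4


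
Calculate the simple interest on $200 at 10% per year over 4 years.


Use the formula I = P x R x T / 100
P x R x T = 200 x 10 x 4 = 8000
I = 8000 / 100 = $80

$80


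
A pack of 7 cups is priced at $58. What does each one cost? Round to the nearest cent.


Total cost: $58
Number of items: 7
Unit price: $58 / 7 = $8.2857... ≈ $8.29

$8.29


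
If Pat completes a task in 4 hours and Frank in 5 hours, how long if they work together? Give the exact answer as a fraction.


Pat's rate: 1/4 of the job per hour
Frank's rate: 1/5 of the job per hour
Combined rate: 1/4 + 1/5 = 9/20 per hour
Time = 1 / (9/20) = 20/9 hours (≈ 2.22 hours)

20/9 hours


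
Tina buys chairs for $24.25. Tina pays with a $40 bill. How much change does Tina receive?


Start with the amount paid:
$40
Subtract the price:
$40 - $24.25 = $15.75

$15.75


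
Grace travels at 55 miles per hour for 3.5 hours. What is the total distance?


Use the formula: distance = speed x time
Speed = 55 mph, Time = 3.5 hours
55 x 3.5 = 192.5 miles

192.5 miles


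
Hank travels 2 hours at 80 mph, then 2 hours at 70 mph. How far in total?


Leg 1 distance:
80 x 2 = 160 miles
Leg 2 distance:
70 x 2 = 140 miles
Total distance:
160 + 140 = 300 miles

300 miles


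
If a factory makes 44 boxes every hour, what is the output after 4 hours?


Production rate: 44 boxes per hour
Time: 4 hours
Total: 44 x 4 = 176 boxes

176 boxes


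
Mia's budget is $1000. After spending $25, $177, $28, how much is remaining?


Add up expenses:
$25 + $177 + $28 = $230
Subtract from budget:
$1000 - $230 = $770

$770


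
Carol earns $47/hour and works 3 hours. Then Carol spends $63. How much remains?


Calculate earnings:
3 x $47 = $141
Subtract spending:
$141 - $63 = $78

$78


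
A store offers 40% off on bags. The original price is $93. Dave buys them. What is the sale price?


Calculate the discount amount:
40% of $93 = $37.20
Subtract from original:
$93 - $37.20 = $55.80

$55.80


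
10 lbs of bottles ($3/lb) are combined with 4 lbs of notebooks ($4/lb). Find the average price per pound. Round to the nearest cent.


Cost of bottles:
10 x $3 = $30
Cost of notebooks:
4 x $4 = $16
Total cost: $30 + $16 = $46
Total weight: 14 lbs
Average: $46 / 14 = $3.2857... ≈ $3.29/lb

$3.29/lb


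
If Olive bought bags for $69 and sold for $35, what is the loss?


Selling price = $35
Cost price = $69
Loss = cost price - selling price:
Loss = $69 - $35 = $34

$34


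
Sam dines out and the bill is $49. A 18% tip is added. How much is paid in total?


Calculate the tip:
18% of $49 = $8.82
Add tip to meal cost:
$49 + $8.82 = $57.82

$57.82


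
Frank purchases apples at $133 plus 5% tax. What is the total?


Calculate the tax:
5% of $133 = $6.65
Add tax to price:
$133 + $6.65 = $139.65

$139.65


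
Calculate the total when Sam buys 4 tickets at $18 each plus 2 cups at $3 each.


Cost of tickets:
4 x $18 = $72
Cost of cups:
2 x $3 = $6
Add both:
$72 + $6 = $78

$78


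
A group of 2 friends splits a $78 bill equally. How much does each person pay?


Total bill: $78
Number of people: 2
Each pays: $78 / 2 = $39

$39


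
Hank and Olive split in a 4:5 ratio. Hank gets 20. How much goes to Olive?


Find the multiplier:
20 / 4 = 5
Apply to Olive's share:
5 x 5 = 25

25


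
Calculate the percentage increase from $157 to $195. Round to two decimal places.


Find the absolute change:
|195 - 157| = 38
Divide by original and multiply by 100:
38 / 157 x 100 = 24.2038...% ≈ 24.2%

24.2%


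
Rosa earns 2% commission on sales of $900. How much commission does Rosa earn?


Convert rate to decimal:
2% = 0.02
Multiply by sales:
$900 x 0.02 = $18

$18


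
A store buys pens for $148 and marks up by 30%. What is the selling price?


Calculate the markup amount:
30% of $148 = $44.40
Add to cost:
$148 + $44.40 = $192.40

$192.40


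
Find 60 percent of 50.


Convert percentage to decimal:
60% = 0.6
Multiply:
50 x 0.6 = 30

30


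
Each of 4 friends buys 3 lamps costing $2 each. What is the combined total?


Cost per person:
3 x $2 = $6
Group total:
4 x $6 = $24

$24


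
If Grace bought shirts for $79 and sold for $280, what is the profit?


Selling price = $280
Cost price = $79
Profit = selling price - cost price:
Profit = $280 - $79 = $201

$201


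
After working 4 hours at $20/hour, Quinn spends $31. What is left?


Calculate earnings:
4 x $20 = $80
Subtract spending:
$80 - $31 = $49

$49


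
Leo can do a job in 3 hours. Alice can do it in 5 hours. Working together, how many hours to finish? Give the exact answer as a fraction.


Leo's rate: 1/3 of the job per hour
Alice's rate: 1/5 of the job per hour
Combined rate: 1/3 + 1/5 = 8/15 per hour
Time = 1 / (8/15) = 15/8 hours (≈ 1.88 hours)

15/8 hours


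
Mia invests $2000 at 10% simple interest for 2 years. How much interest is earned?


Use the formula I = P x R x T / 100
P x R x T = 2000 x 10 x 2 = 40000
I = 40000 / 100 = $400

$400


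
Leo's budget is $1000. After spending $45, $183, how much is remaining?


Add up expenses:
$45 + $183 = $228
Subtract from budget:
$1000 - $228 = $772

$772


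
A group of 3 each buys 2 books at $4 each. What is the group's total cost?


Cost per person:
2 x $4 = $8
Group total:
3 x $8 = $24

$24


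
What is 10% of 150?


Convert percentage to decimal:
10% = 0.1
Multiply:
150 x 0.1 = 15

15


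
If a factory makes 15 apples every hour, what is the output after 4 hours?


Production rate: 15 apples per hour
Time: 4 hours
Total: 15 x 4 = 60 apples

60 apples


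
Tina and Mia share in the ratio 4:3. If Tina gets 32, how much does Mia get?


Find the multiplier:
32 / 4 = 8
Apply to Mia's share:
3 x 8 = 24

24


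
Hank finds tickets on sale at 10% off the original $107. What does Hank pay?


Calculate the discount amount:
10% of $107 = $10.70
Subtract from original:
$107 - $10.70 = $96.30

$96.30


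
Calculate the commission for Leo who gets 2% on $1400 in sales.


Convert rate to decimal:
2% = 0.02
Multiply by sales:
$1400 x 0.02 = $28

$28


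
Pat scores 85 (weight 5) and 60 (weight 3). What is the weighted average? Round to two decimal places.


Weighted sum:
5 x 85 + 3 x 60 = 605
Total weight:
5 + 3 = 8
Weighted average:
605 / 8 = 75.625 ≈ 75.63

75.63


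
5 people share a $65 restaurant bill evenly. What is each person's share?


Total bill: $65
Number of people: 5
Each pays: $65 / 5 = $13

$13


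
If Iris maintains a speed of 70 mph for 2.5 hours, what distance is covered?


Use the formula: distance = speed x time
Speed = 70 mph, Time = 2.5 hours
70 x 2.5 = 175 miles

175 miles


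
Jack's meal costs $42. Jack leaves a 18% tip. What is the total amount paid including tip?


Calculate the tip:
18% of $42 = $7.56
Add tip to meal cost:
$42 + $7.56 = $49.56

$49.56


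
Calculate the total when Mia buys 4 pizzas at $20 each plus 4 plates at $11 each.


Cost of pizzas:
4 x $20 = $80
Cost of plates:
4 x $11 = $44
Add both:
$80 + $44 = $124

$124


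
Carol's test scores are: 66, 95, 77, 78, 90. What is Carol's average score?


Add the scores:
66 + 95 + 77 + 78 + 90 = 406
Divide by the number of tests:
406 / 5 = 81.2

81.2


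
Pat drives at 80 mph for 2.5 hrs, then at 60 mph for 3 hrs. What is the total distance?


Leg 1 distance:
80 x 2.5 = 200 miles
Leg 2 distance:
60 x 3 = 180 miles
Total distance:
200 + 180 = 380 miles

380 miles


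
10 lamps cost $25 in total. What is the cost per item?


Total cost: $25
Number of items: 10
Unit price: $25 / 10 = $2.50

$2.50


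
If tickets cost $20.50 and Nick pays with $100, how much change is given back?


Start with the amount paid:
$100
Subtract the price:
$100 - $20.50 = $79.50

$79.50


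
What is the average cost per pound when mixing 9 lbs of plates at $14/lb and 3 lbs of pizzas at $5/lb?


Cost of plates:
9 x $14 = $126
Cost of pizzas:
3 x $5 = $15
Total cost: $126 + $15 = $141
Total weight: 12 lbs
Average: $141 / 12 = $11.75/lb

$11.75/lb


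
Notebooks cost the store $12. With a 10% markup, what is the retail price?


Calculate the markup amount:
10% of $12 = $1.20
Add to cost:
$12 + $1.20 = $13.20

$13.20


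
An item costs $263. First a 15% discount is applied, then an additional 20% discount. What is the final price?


First discount:
15% of $263 = $39.45
Price after first discount:
$263 - $39.45 = $223.55
Second discount:
20% of $223.55 = $44.71
Final price:
$223.55 - $44.71 = $178.84

$178.84


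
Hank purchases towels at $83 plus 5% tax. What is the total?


Calculate the tax:
5% of $83 = $4.15
Add tax to price:
$83 + $4.15 = $87.15

$87.15


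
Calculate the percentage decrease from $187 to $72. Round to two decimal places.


Find the absolute change:
|72 - 187| = 115
Divide by original and multiply by 100:
115 / 187 x 100 = 61.4973...% ≈ 61.5%

61.5%


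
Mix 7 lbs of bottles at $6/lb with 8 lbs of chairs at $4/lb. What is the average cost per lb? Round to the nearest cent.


Cost of bottles:
7 x $6 = $42
Cost of chairs:
8 x $4 = $32
Total cost: $42 + $32 = $74
Total weight: 15 lbs
Average: $74 / 15 = $4.9333... ≈ $4.93/lb

$4.93/lb


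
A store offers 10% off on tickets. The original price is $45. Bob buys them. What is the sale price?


Calculate the discount amount:
10% of $45 = $4.50
Subtract from original:
$45 - $4.50 = $40.50

$40.50


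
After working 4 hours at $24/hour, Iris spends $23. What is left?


Calculate earnings:
4 x $24 = $96
Subtract spending:
$96 - $23 = $73

$73


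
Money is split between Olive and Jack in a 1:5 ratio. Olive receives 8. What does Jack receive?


Find the multiplier:
8 / 1 = 8
Apply to Jack's share:
5 x 8 = 40

40


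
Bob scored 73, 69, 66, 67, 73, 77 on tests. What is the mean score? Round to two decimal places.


Add the scores:
73 + 69 + 66 + 67 + 73 + 77 = 425
Divide by the number of tests:
425 / 6 = 70.8333... ≈ 70.83

70.83


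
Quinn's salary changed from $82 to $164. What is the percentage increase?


Find the absolute change:
|164 - 82| = 82
Divide by original and multiply by 100:
82 / 82 x 100 = 100%

100%


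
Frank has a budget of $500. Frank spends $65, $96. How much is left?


Add up expenses:
$65 + $96 = $161
Subtract from budget:
$500 - $161 = $339

$339


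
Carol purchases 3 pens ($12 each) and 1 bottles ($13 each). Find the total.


Cost of pens:
3 x $12 = $36
Cost of bottles:
1 x $13 = $13
Add both:
$36 + $13 = $49

$49


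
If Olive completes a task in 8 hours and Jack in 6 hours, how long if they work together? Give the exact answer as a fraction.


Olive's rate: 1/8 of the job per hour
Jack's rate: 1/6 of the job per hour
Combined rate: 1/8 + 1/6 = 7/24 per hour
Time = 1 / (7/24) = 24/7 hours (≈ 3.43 hours)

24/7 hours


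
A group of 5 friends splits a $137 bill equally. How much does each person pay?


Total bill: $137
Number of people: 5
Each pays: $137 / 5 = $27.40

$27.40


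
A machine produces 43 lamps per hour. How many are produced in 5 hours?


Production rate: 43 lamps per hour
Time: 5 hours
Total: 43 x 5 = 215 lamps

215 lamps


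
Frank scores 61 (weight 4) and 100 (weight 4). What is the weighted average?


Weighted sum:
4 x 61 + 4 x 100 = 644
Total weight:
4 + 4 = 8
Weighted average:
644 / 8 = 80.5

80.5


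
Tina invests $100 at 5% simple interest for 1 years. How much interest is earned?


Use the formula I = P x R x T / 100
P x R x T = 100 x 5 x 1 = 500
I = 500 / 100 = $5

$5


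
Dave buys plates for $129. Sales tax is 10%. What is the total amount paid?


Calculate the tax:
10% of $129 = $12.90
Add tax to price:
$129 + $12.90 = $141.90

$141.90


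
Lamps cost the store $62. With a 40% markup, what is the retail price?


Calculate the markup amount:
40% of $62 = $24.80
Add to cost:
$62 + $24.80 = $86.80

$86.80


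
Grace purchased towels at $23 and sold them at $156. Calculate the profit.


Selling price = $156
Cost price = $23
Profit = selling price - cost price:
Profit = $156 - $23 = $133

$133


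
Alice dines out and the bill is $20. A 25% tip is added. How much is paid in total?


Calculate the tip:
25% of $20 = $5
Add tip to meal cost:
$20 + $5 = $25

$25


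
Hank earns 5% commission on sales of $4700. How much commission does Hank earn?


Convert rate to decimal:
5% = 0.05
Multiply by sales:
$4700 x 0.05 = $235

$235


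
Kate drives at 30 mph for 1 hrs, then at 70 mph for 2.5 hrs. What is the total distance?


Leg 1 distance:
30 x 1 = 30 miles
Leg 2 distance:
70 x 2.5 = 175 miles
Total distance:
30 + 175 = 205 miles

205 miles


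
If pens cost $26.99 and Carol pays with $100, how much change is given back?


Start with the amount paid:
$100
Subtract the price:
$100 - $26.99 = $73.01

$73.01


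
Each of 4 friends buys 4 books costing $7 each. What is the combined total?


Cost per person:
4 x $7 = $28
Group total:
4 x $28 = $112

$112


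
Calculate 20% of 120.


Convert percentage to decimal:
20% = 0.2
Multiply:
120 x 0.2 = 24

24


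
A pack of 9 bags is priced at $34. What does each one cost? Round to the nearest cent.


Total cost: $34
Number of items: 9
Unit price: $34 / 9 = $3.7777... ≈ $3.78

$3.78


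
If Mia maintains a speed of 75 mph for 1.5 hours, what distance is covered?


Use the formula: distance = speed x time
Speed = 75 mph, Time = 1.5 hours
75 x 1.5 = 112.5 miles

112.5 miles


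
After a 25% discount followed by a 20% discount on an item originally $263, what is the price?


First discount:
25% of $263 = $65.75
Price after first discount:
$263 - $65.75 = $197.25
Second discount:
20% of $197.25 = $39.45
Final price:
$197.25 - $39.45 = $157.80

$157.80


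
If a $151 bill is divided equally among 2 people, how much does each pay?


Total bill: $151
Number of people: 2
Each pays: $151 / 2 = $75.50

$75.50


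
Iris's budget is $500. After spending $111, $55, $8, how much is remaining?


Add up expenses:
$111 + $55 + $8 = $174
Subtract from budget:
$500 - $174 = $326

$326


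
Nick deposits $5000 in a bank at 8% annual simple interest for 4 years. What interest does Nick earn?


Use the formula I = P x R x T / 100
P x R x T = 5000 x 8 x 4 = 160000
I = 160000 / 100 = $1600

$1600


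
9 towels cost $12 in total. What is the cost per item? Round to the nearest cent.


Total cost: $12
Number of items: 9
Unit price: $12 / 9 = $1.3333... ≈ $1.33

$1.33


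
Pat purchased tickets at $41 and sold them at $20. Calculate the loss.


Selling price = $20
Cost price = $41
Loss = cost price - selling price:
Loss = $41 - $20 = $21

$21


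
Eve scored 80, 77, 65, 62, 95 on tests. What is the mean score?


Add the scores:
80 + 77 + 65 + 62 + 95 = 379
Divide by the number of tests:
379 / 5 = 75.8

75.8


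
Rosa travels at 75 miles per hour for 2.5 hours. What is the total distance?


Use the formula: distance = speed x time
Speed = 75 mph, Time = 2.5 hours
75 x 2.5 = 187.5 miles

187.5 miles


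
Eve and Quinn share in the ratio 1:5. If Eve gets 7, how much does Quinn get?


Find the multiplier:
7 / 1 = 7
Apply to Quinn's share:
5 x 7 = 35

35


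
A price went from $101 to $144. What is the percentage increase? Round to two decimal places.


Find the absolute change:
|144 - 101| = 43
Divide by original and multiply by 100:
43 / 101 x 100 = 42.5742...% ≈ 42.57%

42.57%


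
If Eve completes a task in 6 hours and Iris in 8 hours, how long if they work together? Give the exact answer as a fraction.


Eve's rate: 1/6 of the job per hour
Iris's rate: 1/8 of the job per hour
Combined rate: 1/6 + 1/8 = 7/24 per hour
Time = 1 / (7/24) = 24/7 hours (≈ 3.43 hours)

24/7 hours


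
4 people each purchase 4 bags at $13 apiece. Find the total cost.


Cost per person:
4 x $13 = $52
Group total:
4 x $52 = $208

$208


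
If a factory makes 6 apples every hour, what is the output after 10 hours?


Production rate: 6 apples per hour
Time: 10 hours
Total: 6 x 10 = 60 apples

60 apples


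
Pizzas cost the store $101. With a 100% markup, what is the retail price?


Calculate the markup amount:
100% of $101 = $101
Add to cost:
$101 + $101 = $202

$202


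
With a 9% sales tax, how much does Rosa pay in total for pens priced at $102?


Calculate the tax:
9% of $102 = $9.18
Add tax to price:
$102 + $9.18 = $111.18

$111.18


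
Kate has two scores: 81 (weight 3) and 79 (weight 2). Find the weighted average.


Weighted sum:
3 x 81 + 2 x 79 = 401
Total weight:
3 + 2 = 5
Weighted average:
401 / 5 = 80.2

80.2


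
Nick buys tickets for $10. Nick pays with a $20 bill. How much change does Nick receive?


Start with the amount paid:
$20
Subtract the price:
$20 - $10 = $10

$10


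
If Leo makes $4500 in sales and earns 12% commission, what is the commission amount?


Convert rate to decimal:
12% = 0.12
Multiply by sales:
$4500 x 0.12 = $540

$540


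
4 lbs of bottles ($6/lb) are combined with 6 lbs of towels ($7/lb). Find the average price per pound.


Cost of bottles:
4 x $6 = $24
Cost of towels:
6 x $7 = $42
Total cost: $24 + $42 = $66
Total weight: 10 lbs
Average: $66 / 10 = $6.60/lb

$6.60/lb


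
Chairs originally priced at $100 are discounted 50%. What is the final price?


Calculate the discount amount:
50% of $100 = $50
Subtract from original:
$100 - $50 = $50

$50


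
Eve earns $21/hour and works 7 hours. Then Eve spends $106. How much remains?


Calculate earnings:
7 x $21 = $147
Subtract spending:
$147 - $106 = $41

$41


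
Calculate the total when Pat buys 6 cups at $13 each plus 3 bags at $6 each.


Cost of cups:
6 x $13 = $78
Cost of bags:
3 x $6 = $18
Add both:
$78 + $18 = $96

$96


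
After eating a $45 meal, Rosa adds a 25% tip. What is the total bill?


Calculate the tip:
25% of $45 = $11.25
Add tip to meal cost:
$45 + $11.25 = $56.25

$56.25


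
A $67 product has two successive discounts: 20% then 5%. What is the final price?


First discount:
20% of $67 = $13.40
Price after first discount:
$67 - $13.40 = $53.60
Second discount:
5% of $53.60 = $2.68
Final price:
$53.60 - $2.68 = $50.92

$50.92


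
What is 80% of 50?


Convert percentage to decimal:
80% = 0.8
Multiply:
50 x 0.8 = 40

40


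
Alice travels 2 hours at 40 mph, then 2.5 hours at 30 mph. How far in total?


Leg 1 distance:
40 x 2 = 80 miles
Leg 2 distance:
30 x 2.5 = 75 miles
Total distance:
80 + 75 = 155 miles

155 miles


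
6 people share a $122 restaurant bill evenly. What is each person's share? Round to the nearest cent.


Total bill: $122
Number of people: 6
Each pays: $122 / 6 = $20.3333... ≈ $20.33

$20.33


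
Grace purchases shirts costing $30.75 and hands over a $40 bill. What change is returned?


Start with the amount paid:
$40
Subtract the price:
$40 - $30.75 = $9.25

$9.25


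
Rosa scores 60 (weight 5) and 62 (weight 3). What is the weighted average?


Weighted sum:
5 x 60 + 3 x 62 = 486
Total weight:
5 + 3 = 8
Weighted average:
486 / 8 = 60.75

60.75


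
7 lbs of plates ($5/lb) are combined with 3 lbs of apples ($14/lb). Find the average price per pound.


Cost of plates:
7 x $5 = $35
Cost of apples:
3 x $14 = $42
Total cost: $35 + $42 = $77
Total weight: 10 lbs
Average: $77 / 10 = $7.70/lb

$7.70/lb


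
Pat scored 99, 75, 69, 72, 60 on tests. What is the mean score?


Add the scores:
99 + 75 + 69 + 72 + 60 = 375
Divide by the number of tests:
375 / 5 = 75

75


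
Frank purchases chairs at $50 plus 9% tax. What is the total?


Calculate the tax:
9% of $50 = $4.50
Add tax to price:
$50 + $4.50 = $54.50

$54.50


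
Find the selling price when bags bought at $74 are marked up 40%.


Calculate the markup amount:
40% of $74 = $29.60
Add to cost:
$74 + $29.60 = $103.60

$103.60


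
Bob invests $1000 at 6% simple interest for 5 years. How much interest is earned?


Use the formula I = P x R x T / 100
P x R x T = 1000 x 6 x 5 = 30000
I = 30000 / 100 = $300

$300


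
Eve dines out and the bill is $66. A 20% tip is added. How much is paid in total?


Calculate the tip:
20% of $66 = $13.20
Add tip to meal cost:
$66 + $13.20 = $79.20

$79.20


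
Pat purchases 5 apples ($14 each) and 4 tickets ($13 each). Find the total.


Cost of apples:
5 x $14 = $70
Cost of tickets:
4 x $13 = $52
Add both:
$70 + $52 = $122

$122


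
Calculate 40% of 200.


Convert percentage to decimal:
40% = 0.4
Multiply:
200 x 0.4 = 80

80


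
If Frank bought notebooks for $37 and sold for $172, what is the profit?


Selling price = $172
Cost price = $37
Profit = selling price - cost price:
Profit = $172 - $37 = $135

$135


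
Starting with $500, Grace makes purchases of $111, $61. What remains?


Add up expenses:
$111 + $61 = $172
Subtract from budget:
$500 - $172 = $328

$328


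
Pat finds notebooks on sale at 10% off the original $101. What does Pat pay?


Calculate the discount amount:
10% of $101 = $10.10
Subtract from original:
$101 - $10.10 = $90.90

$90.90


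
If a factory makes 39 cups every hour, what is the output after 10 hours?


Production rate: 39 cups per hour
Time: 10 hours
Total: 39 x 10 = 390 cups

390 cups


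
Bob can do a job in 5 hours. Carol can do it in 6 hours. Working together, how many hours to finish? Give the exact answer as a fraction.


Bob's rate: 1/5 of the job per hour
Carol's rate: 1/6 of the job per hour
Combined rate: 1/5 + 1/6 = 11/30 per hour
Time = 1 / (11/30) = 30/11 hours (≈ 2.73 hours)

30/11 hours


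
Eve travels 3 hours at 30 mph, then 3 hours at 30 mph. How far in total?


Leg 1 distance:
30 x 3 = 90 miles
Leg 2 distance:
30 x 3 = 90 miles
Total distance:
90 + 90 = 180 miles

180 miles


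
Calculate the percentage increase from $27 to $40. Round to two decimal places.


Find the absolute change:
|40 - 27| = 13
Divide by original and multiply by 100:
13 / 27 x 100 = 48.1481...% ≈ 48.15%

48.15%


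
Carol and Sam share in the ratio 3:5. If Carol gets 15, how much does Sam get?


Find the multiplier:
15 / 3 = 5
Apply to Sam's share:
5 x 5 = 25

25


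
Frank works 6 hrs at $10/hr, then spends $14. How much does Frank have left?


Calculate earnings:
6 x $10 = $60
Subtract spending:
$60 - $14 = $46

$46


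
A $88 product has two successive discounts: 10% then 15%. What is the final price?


First discount:
10% of $88 = $8.80
Price after first discount:
$88 - $8.80 = $79.20
Second discount:
15% of $79.20 = $11.88
Final price:
$79.20 - $11.88 = $67.32

$67.32


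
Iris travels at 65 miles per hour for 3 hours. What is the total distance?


Use the formula: distance = speed x time
Speed = 65 mph, Time = 3 hours
65 x 3 = 195 miles

195 miles


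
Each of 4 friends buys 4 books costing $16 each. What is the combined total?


Cost per person:
4 x $16 = $64
Group total:
4 x $64 = $256

$256


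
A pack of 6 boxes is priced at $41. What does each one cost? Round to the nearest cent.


Total cost: $41
Number of items: 6
Unit price: $41 / 6 = $6.8333... ≈ $6.83

$6.83


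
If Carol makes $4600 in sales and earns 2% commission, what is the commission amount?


Convert rate to decimal:
2% = 0.02
Multiply by sales:
$4600 x 0.02 = $92

$92


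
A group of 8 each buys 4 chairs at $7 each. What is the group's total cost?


Cost per person:
4 x $7 = $28
Group total:
8 x $28 = $224

$224


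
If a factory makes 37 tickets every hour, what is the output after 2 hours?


Production rate: 37 tickets per hour
Time: 2 hours
Total: 37 x 2 = 74 tickets

74 tickets


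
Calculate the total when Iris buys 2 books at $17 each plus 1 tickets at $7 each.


Cost of books:
2 x $17 = $34
Cost of tickets:
1 x $7 = $7
Add both:
$34 + $7 = $41

$41


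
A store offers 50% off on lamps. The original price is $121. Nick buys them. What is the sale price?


Calculate the discount amount:
50% of $121 = $60.50
Subtract from original:
$121 - $60.50 = $60.50

$60.50


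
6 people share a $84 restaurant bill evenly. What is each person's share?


Total bill: $84
Number of people: 6
Each pays: $84 / 6 = $14

$14


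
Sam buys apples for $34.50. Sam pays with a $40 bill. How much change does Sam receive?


Start with the amount paid:
$40
Subtract the price:
$40 - $34.50 = $5.50

$5.50


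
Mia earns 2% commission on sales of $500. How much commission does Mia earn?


Convert rate to decimal:
2% = 0.02
Multiply by sales:
$500 x 0.02 = $10

$10


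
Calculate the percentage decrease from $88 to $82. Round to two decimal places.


Find the absolute change:
|82 - 88| = 6
Divide by original and multiply by 100:
6 / 88 x 100 = 6.8181...% ≈ 6.82%

6.82%


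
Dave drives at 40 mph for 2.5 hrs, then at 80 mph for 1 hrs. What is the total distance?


Leg 1 distance:
40 x 2.5 = 100 miles
Leg 2 distance:
80 x 1 = 80 miles
Total distance:
100 + 80 = 180 miles

180 miles


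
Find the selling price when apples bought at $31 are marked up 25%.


Calculate the markup amount:
25% of $31 = $7.75
Add to cost:
$31 + $7.75 = $38.75

$38.75


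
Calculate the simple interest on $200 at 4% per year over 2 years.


Use the formula I = P x R x T / 100
P x R x T = 200 x 4 x 2 = 1600
I = 1600 / 100 = $16

$16


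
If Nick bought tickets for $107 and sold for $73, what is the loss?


Selling price = $73
Cost price = $107
Loss = cost price - selling price:
Loss = $107 - $73 = $34

$34


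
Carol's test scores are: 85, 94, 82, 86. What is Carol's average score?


Add the scores:
85 + 94 + 82 + 86 = 347
Divide by the number of tests:
347 / 4 = 86.75

86.75


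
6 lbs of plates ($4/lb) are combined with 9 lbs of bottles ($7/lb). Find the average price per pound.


Cost of plates:
6 x $4 = $24
Cost of bottles:
9 x $7 = $63
Total cost: $24 + $63 = $87
Total weight: 15 lbs
Average: $87 / 15 = $5.80/lb

$5.80/lb


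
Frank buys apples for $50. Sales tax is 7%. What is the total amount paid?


Calculate the tax:
7% of $50 = $3.50
Add tax to price:
$50 + $3.50 = $53.50

$53.50


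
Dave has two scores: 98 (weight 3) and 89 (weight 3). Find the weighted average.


Weighted sum:
3 x 98 + 3 x 89 = 561
Total weight:
3 + 3 = 6
Weighted average:
561 / 6 = 93.5

93.5


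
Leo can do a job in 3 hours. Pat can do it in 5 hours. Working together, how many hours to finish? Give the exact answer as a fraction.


Leo's rate: 1/3 of the job per hour
Pat's rate: 1/5 of the job per hour
Combined rate: 1/3 + 1/5 = 8/15 per hour
Time = 1 / (8/15) = 15/8 hours (≈ 1.88 hours)

15/8 hours


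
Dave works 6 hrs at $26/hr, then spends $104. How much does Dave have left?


Calculate earnings:
6 x $26 = $156
Subtract spending:
$156 - $104 = $52

$52


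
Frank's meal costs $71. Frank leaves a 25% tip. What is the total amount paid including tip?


Calculate the tip:
25% of $71 = $17.75
Add tip to meal cost:
$71 + $17.75 = $88.75

$88.75


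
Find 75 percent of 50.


Convert percentage to decimal:
75% = 0.75
Multiply:
50 x 0.75 = 37.5

37.5


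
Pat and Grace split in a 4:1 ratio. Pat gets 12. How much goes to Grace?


Find the multiplier:
12 / 4 = 3
Apply to Grace's share:
1 x 3 = 3

3


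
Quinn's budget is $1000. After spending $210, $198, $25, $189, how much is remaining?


Add up expenses:
$210 + $198 + $25 + $189 = $622
Subtract from budget:
$1000 - $622 = $378

$378


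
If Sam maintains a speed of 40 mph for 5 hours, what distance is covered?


Use the formula: distance = speed x time
Speed = 40 mph, Time = 5 hours
40 x 5 = 200 miles

200 miles


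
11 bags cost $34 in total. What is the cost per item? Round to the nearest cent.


Total cost: $34
Number of items: 11
Unit price: $34 / 11 = $3.0909... ≈ $3.09

$3.09


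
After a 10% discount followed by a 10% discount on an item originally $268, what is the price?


First discount:
10% of $268 = $26.80
Price after first discount:
$268 - $26.80 = $241.20
Second discount:
10% of $241.20 = $24.12
Final price:
$241.20 - $24.12 = $217.08

$217.08


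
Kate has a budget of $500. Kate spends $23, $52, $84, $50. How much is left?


Add up expenses:
$23 + $52 + $84 + $50 = $209
Subtract from budget:
$500 - $209 = $291

$291


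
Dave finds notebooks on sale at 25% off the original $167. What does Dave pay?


Calculate the discount amount:
25% of $167 = $41.75
Subtract from original:
$167 - $41.75 = $125.25

$125.25


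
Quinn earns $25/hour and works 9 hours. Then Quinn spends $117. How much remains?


Calculate earnings:
9 x $25 = $225
Subtract spending:
$225 - $117 = $108

$108


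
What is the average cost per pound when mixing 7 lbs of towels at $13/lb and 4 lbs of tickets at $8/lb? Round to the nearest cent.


Cost of towels:
7 x $13 = $91
Cost of tickets:
4 x $8 = $32
Total cost: $91 + $32 = $123
Total weight: 11 lbs
Average: $123 / 11 = $11.1818... ≈ $11.18/lb

$11.18/lb


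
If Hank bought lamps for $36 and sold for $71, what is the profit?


Selling price = $71
Cost price = $36
Profit = selling price - cost price:
Profit = $71 - $36 = $35

$35


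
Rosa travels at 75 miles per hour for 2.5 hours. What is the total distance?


Use the formula: distance = speed x time
Speed = 75 mph, Time = 2.5 hours
75 x 2.5 = 187.5 miles

187.5 miles
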